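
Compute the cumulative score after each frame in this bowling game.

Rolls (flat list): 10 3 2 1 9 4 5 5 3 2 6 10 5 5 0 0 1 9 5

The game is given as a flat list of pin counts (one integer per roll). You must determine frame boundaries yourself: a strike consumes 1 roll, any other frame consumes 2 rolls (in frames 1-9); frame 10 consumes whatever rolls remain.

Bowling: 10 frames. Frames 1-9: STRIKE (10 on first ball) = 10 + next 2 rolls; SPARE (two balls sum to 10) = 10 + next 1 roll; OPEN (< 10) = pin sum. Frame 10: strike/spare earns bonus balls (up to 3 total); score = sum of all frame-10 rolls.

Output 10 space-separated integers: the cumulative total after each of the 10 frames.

Frame 1: STRIKE. 10 + next two rolls (3+2) = 15. Cumulative: 15
Frame 2: OPEN (3+2=5). Cumulative: 20
Frame 3: SPARE (1+9=10). 10 + next roll (4) = 14. Cumulative: 34
Frame 4: OPEN (4+5=9). Cumulative: 43
Frame 5: OPEN (5+3=8). Cumulative: 51
Frame 6: OPEN (2+6=8). Cumulative: 59
Frame 7: STRIKE. 10 + next two rolls (5+5) = 20. Cumulative: 79
Frame 8: SPARE (5+5=10). 10 + next roll (0) = 10. Cumulative: 89
Frame 9: OPEN (0+0=0). Cumulative: 89
Frame 10: SPARE. Sum of all frame-10 rolls (1+9+5) = 15. Cumulative: 104

Answer: 15 20 34 43 51 59 79 89 89 104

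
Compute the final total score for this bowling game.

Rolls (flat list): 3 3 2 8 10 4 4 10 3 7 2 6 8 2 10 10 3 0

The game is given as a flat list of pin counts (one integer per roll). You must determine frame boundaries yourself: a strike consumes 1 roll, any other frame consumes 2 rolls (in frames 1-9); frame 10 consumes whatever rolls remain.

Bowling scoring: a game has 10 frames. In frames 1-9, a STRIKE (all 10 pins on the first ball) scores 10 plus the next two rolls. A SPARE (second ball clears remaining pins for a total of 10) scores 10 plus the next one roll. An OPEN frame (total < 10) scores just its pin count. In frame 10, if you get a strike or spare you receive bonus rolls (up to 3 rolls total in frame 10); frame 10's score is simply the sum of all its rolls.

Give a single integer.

Answer: 148

Derivation:
Frame 1: OPEN (3+3=6). Cumulative: 6
Frame 2: SPARE (2+8=10). 10 + next roll (10) = 20. Cumulative: 26
Frame 3: STRIKE. 10 + next two rolls (4+4) = 18. Cumulative: 44
Frame 4: OPEN (4+4=8). Cumulative: 52
Frame 5: STRIKE. 10 + next two rolls (3+7) = 20. Cumulative: 72
Frame 6: SPARE (3+7=10). 10 + next roll (2) = 12. Cumulative: 84
Frame 7: OPEN (2+6=8). Cumulative: 92
Frame 8: SPARE (8+2=10). 10 + next roll (10) = 20. Cumulative: 112
Frame 9: STRIKE. 10 + next two rolls (10+3) = 23. Cumulative: 135
Frame 10: STRIKE. Sum of all frame-10 rolls (10+3+0) = 13. Cumulative: 148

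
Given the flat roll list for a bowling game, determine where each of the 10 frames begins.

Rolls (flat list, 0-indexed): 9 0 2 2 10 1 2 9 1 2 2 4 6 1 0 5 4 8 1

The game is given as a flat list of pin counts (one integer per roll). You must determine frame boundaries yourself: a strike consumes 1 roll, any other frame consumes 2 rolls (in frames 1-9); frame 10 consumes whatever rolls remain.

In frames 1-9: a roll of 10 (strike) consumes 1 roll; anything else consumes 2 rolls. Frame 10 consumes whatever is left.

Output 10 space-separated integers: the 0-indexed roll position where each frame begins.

Answer: 0 2 4 5 7 9 11 13 15 17

Derivation:
Frame 1 starts at roll index 0: rolls=9,0 (sum=9), consumes 2 rolls
Frame 2 starts at roll index 2: rolls=2,2 (sum=4), consumes 2 rolls
Frame 3 starts at roll index 4: roll=10 (strike), consumes 1 roll
Frame 4 starts at roll index 5: rolls=1,2 (sum=3), consumes 2 rolls
Frame 5 starts at roll index 7: rolls=9,1 (sum=10), consumes 2 rolls
Frame 6 starts at roll index 9: rolls=2,2 (sum=4), consumes 2 rolls
Frame 7 starts at roll index 11: rolls=4,6 (sum=10), consumes 2 rolls
Frame 8 starts at roll index 13: rolls=1,0 (sum=1), consumes 2 rolls
Frame 9 starts at roll index 15: rolls=5,4 (sum=9), consumes 2 rolls
Frame 10 starts at roll index 17: 2 remaining rolls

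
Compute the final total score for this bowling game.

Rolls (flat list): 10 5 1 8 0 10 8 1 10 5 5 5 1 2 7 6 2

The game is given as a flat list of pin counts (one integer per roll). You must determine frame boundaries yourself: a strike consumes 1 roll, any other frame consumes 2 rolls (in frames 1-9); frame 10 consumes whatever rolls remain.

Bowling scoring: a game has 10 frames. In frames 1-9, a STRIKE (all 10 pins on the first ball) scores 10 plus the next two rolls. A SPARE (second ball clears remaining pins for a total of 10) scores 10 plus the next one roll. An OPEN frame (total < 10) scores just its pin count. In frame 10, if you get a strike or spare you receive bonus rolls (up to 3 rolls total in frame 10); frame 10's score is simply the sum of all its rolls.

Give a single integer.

Answer: 116

Derivation:
Frame 1: STRIKE. 10 + next two rolls (5+1) = 16. Cumulative: 16
Frame 2: OPEN (5+1=6). Cumulative: 22
Frame 3: OPEN (8+0=8). Cumulative: 30
Frame 4: STRIKE. 10 + next two rolls (8+1) = 19. Cumulative: 49
Frame 5: OPEN (8+1=9). Cumulative: 58
Frame 6: STRIKE. 10 + next two rolls (5+5) = 20. Cumulative: 78
Frame 7: SPARE (5+5=10). 10 + next roll (5) = 15. Cumulative: 93
Frame 8: OPEN (5+1=6). Cumulative: 99
Frame 9: OPEN (2+7=9). Cumulative: 108
Frame 10: OPEN. Sum of all frame-10 rolls (6+2) = 8. Cumulative: 116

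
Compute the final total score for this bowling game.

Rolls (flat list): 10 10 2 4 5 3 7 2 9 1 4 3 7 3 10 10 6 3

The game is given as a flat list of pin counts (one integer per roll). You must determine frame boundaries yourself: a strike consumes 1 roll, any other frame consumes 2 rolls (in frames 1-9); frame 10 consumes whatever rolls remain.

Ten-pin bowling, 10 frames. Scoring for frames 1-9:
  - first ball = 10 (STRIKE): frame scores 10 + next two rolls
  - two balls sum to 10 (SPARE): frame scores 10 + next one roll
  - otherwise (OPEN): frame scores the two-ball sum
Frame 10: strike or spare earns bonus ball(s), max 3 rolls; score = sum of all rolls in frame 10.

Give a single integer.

Frame 1: STRIKE. 10 + next two rolls (10+2) = 22. Cumulative: 22
Frame 2: STRIKE. 10 + next two rolls (2+4) = 16. Cumulative: 38
Frame 3: OPEN (2+4=6). Cumulative: 44
Frame 4: OPEN (5+3=8). Cumulative: 52
Frame 5: OPEN (7+2=9). Cumulative: 61
Frame 6: SPARE (9+1=10). 10 + next roll (4) = 14. Cumulative: 75
Frame 7: OPEN (4+3=7). Cumulative: 82
Frame 8: SPARE (7+3=10). 10 + next roll (10) = 20. Cumulative: 102
Frame 9: STRIKE. 10 + next two rolls (10+6) = 26. Cumulative: 128
Frame 10: STRIKE. Sum of all frame-10 rolls (10+6+3) = 19. Cumulative: 147

Answer: 147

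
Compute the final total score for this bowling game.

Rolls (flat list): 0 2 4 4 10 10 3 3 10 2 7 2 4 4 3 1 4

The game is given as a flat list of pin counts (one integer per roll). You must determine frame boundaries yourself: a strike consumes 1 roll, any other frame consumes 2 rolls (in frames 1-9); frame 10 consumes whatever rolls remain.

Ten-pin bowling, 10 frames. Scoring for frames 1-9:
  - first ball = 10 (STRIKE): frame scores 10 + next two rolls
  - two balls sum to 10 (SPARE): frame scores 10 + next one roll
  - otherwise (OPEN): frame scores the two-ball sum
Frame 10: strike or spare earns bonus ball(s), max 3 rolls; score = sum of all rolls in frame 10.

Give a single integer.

Frame 1: OPEN (0+2=2). Cumulative: 2
Frame 2: OPEN (4+4=8). Cumulative: 10
Frame 3: STRIKE. 10 + next two rolls (10+3) = 23. Cumulative: 33
Frame 4: STRIKE. 10 + next two rolls (3+3) = 16. Cumulative: 49
Frame 5: OPEN (3+3=6). Cumulative: 55
Frame 6: STRIKE. 10 + next two rolls (2+7) = 19. Cumulative: 74
Frame 7: OPEN (2+7=9). Cumulative: 83
Frame 8: OPEN (2+4=6). Cumulative: 89
Frame 9: OPEN (4+3=7). Cumulative: 96
Frame 10: OPEN. Sum of all frame-10 rolls (1+4) = 5. Cumulative: 101

Answer: 101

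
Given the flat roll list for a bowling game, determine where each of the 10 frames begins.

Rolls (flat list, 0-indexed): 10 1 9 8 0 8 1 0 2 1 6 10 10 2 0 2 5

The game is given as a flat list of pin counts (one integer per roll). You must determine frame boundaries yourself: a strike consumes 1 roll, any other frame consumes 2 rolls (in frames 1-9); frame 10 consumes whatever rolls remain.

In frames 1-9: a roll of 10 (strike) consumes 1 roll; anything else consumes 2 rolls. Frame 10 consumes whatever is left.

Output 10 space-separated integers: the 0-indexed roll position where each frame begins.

Frame 1 starts at roll index 0: roll=10 (strike), consumes 1 roll
Frame 2 starts at roll index 1: rolls=1,9 (sum=10), consumes 2 rolls
Frame 3 starts at roll index 3: rolls=8,0 (sum=8), consumes 2 rolls
Frame 4 starts at roll index 5: rolls=8,1 (sum=9), consumes 2 rolls
Frame 5 starts at roll index 7: rolls=0,2 (sum=2), consumes 2 rolls
Frame 6 starts at roll index 9: rolls=1,6 (sum=7), consumes 2 rolls
Frame 7 starts at roll index 11: roll=10 (strike), consumes 1 roll
Frame 8 starts at roll index 12: roll=10 (strike), consumes 1 roll
Frame 9 starts at roll index 13: rolls=2,0 (sum=2), consumes 2 rolls
Frame 10 starts at roll index 15: 2 remaining rolls

Answer: 0 1 3 5 7 9 11 12 13 15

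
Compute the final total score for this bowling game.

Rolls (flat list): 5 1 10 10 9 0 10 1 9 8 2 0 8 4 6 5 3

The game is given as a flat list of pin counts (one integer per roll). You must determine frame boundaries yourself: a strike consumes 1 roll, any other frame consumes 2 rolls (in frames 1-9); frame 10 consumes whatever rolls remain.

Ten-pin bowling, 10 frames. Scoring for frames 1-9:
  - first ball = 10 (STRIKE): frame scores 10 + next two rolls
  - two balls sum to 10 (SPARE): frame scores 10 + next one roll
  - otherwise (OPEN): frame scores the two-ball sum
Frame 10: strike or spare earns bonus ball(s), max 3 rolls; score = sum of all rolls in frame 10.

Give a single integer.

Answer: 142

Derivation:
Frame 1: OPEN (5+1=6). Cumulative: 6
Frame 2: STRIKE. 10 + next two rolls (10+9) = 29. Cumulative: 35
Frame 3: STRIKE. 10 + next two rolls (9+0) = 19. Cumulative: 54
Frame 4: OPEN (9+0=9). Cumulative: 63
Frame 5: STRIKE. 10 + next two rolls (1+9) = 20. Cumulative: 83
Frame 6: SPARE (1+9=10). 10 + next roll (8) = 18. Cumulative: 101
Frame 7: SPARE (8+2=10). 10 + next roll (0) = 10. Cumulative: 111
Frame 8: OPEN (0+8=8). Cumulative: 119
Frame 9: SPARE (4+6=10). 10 + next roll (5) = 15. Cumulative: 134
Frame 10: OPEN. Sum of all frame-10 rolls (5+3) = 8. Cumulative: 142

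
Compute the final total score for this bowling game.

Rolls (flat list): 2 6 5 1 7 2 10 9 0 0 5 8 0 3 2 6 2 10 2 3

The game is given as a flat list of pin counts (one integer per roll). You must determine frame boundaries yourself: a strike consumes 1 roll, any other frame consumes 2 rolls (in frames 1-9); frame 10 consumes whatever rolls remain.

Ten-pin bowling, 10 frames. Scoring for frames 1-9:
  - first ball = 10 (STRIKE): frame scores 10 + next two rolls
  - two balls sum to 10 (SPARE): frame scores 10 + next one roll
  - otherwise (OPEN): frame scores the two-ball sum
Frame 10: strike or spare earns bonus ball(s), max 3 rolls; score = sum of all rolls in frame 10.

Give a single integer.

Answer: 92

Derivation:
Frame 1: OPEN (2+6=8). Cumulative: 8
Frame 2: OPEN (5+1=6). Cumulative: 14
Frame 3: OPEN (7+2=9). Cumulative: 23
Frame 4: STRIKE. 10 + next two rolls (9+0) = 19. Cumulative: 42
Frame 5: OPEN (9+0=9). Cumulative: 51
Frame 6: OPEN (0+5=5). Cumulative: 56
Frame 7: OPEN (8+0=8). Cumulative: 64
Frame 8: OPEN (3+2=5). Cumulative: 69
Frame 9: OPEN (6+2=8). Cumulative: 77
Frame 10: STRIKE. Sum of all frame-10 rolls (10+2+3) = 15. Cumulative: 92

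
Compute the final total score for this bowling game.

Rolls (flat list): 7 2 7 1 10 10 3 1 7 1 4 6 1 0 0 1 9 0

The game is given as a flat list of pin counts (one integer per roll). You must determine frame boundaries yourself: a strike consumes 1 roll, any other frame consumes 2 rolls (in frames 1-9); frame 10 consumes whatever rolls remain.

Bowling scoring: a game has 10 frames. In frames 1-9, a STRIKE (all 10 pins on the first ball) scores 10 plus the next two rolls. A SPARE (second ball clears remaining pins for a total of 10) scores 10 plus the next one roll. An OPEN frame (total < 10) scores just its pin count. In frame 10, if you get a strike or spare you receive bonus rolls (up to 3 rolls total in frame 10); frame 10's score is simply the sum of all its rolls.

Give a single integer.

Answer: 88

Derivation:
Frame 1: OPEN (7+2=9). Cumulative: 9
Frame 2: OPEN (7+1=8). Cumulative: 17
Frame 3: STRIKE. 10 + next two rolls (10+3) = 23. Cumulative: 40
Frame 4: STRIKE. 10 + next two rolls (3+1) = 14. Cumulative: 54
Frame 5: OPEN (3+1=4). Cumulative: 58
Frame 6: OPEN (7+1=8). Cumulative: 66
Frame 7: SPARE (4+6=10). 10 + next roll (1) = 11. Cumulative: 77
Frame 8: OPEN (1+0=1). Cumulative: 78
Frame 9: OPEN (0+1=1). Cumulative: 79
Frame 10: OPEN. Sum of all frame-10 rolls (9+0) = 9. Cumulative: 88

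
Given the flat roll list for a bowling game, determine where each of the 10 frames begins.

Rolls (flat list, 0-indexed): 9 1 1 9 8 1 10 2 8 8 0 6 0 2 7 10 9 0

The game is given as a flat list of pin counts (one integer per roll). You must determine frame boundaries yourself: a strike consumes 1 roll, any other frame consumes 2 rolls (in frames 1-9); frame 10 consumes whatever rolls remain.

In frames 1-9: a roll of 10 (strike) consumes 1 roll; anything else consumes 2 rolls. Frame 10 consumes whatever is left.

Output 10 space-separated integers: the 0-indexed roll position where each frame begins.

Frame 1 starts at roll index 0: rolls=9,1 (sum=10), consumes 2 rolls
Frame 2 starts at roll index 2: rolls=1,9 (sum=10), consumes 2 rolls
Frame 3 starts at roll index 4: rolls=8,1 (sum=9), consumes 2 rolls
Frame 4 starts at roll index 6: roll=10 (strike), consumes 1 roll
Frame 5 starts at roll index 7: rolls=2,8 (sum=10), consumes 2 rolls
Frame 6 starts at roll index 9: rolls=8,0 (sum=8), consumes 2 rolls
Frame 7 starts at roll index 11: rolls=6,0 (sum=6), consumes 2 rolls
Frame 8 starts at roll index 13: rolls=2,7 (sum=9), consumes 2 rolls
Frame 9 starts at roll index 15: roll=10 (strike), consumes 1 roll
Frame 10 starts at roll index 16: 2 remaining rolls

Answer: 0 2 4 6 7 9 11 13 15 16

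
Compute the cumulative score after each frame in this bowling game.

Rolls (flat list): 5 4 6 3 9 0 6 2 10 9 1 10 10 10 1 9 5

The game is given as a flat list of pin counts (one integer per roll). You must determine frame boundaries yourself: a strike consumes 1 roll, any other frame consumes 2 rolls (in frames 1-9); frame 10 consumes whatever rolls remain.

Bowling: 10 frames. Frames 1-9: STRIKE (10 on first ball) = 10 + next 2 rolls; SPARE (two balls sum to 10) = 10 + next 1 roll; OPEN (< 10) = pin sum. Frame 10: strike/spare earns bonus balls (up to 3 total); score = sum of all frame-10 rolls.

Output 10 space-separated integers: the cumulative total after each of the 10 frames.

Frame 1: OPEN (5+4=9). Cumulative: 9
Frame 2: OPEN (6+3=9). Cumulative: 18
Frame 3: OPEN (9+0=9). Cumulative: 27
Frame 4: OPEN (6+2=8). Cumulative: 35
Frame 5: STRIKE. 10 + next two rolls (9+1) = 20. Cumulative: 55
Frame 6: SPARE (9+1=10). 10 + next roll (10) = 20. Cumulative: 75
Frame 7: STRIKE. 10 + next two rolls (10+10) = 30. Cumulative: 105
Frame 8: STRIKE. 10 + next two rolls (10+1) = 21. Cumulative: 126
Frame 9: STRIKE. 10 + next two rolls (1+9) = 20. Cumulative: 146
Frame 10: SPARE. Sum of all frame-10 rolls (1+9+5) = 15. Cumulative: 161

Answer: 9 18 27 35 55 75 105 126 146 161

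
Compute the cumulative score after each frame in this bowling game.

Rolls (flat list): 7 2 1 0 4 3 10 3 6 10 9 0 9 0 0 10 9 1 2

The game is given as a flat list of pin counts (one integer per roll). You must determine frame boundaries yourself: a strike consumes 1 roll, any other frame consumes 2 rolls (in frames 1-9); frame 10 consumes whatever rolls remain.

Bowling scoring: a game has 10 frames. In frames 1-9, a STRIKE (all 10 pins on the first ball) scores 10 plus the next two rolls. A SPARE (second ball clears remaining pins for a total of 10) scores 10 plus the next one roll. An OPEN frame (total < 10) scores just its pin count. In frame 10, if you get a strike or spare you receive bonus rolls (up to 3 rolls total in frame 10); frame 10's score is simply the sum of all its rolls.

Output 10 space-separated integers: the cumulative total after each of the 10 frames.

Frame 1: OPEN (7+2=9). Cumulative: 9
Frame 2: OPEN (1+0=1). Cumulative: 10
Frame 3: OPEN (4+3=7). Cumulative: 17
Frame 4: STRIKE. 10 + next two rolls (3+6) = 19. Cumulative: 36
Frame 5: OPEN (3+6=9). Cumulative: 45
Frame 6: STRIKE. 10 + next two rolls (9+0) = 19. Cumulative: 64
Frame 7: OPEN (9+0=9). Cumulative: 73
Frame 8: OPEN (9+0=9). Cumulative: 82
Frame 9: SPARE (0+10=10). 10 + next roll (9) = 19. Cumulative: 101
Frame 10: SPARE. Sum of all frame-10 rolls (9+1+2) = 12. Cumulative: 113

Answer: 9 10 17 36 45 64 73 82 101 113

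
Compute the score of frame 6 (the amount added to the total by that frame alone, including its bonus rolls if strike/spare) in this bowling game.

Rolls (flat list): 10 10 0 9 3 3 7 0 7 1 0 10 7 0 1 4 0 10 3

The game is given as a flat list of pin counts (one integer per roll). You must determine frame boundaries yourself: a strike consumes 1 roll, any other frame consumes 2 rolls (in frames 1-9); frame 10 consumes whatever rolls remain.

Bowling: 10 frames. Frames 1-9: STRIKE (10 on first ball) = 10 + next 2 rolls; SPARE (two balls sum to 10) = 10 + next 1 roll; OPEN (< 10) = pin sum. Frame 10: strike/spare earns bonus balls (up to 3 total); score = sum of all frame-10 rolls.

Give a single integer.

Answer: 8

Derivation:
Frame 1: STRIKE. 10 + next two rolls (10+0) = 20. Cumulative: 20
Frame 2: STRIKE. 10 + next two rolls (0+9) = 19. Cumulative: 39
Frame 3: OPEN (0+9=9). Cumulative: 48
Frame 4: OPEN (3+3=6). Cumulative: 54
Frame 5: OPEN (7+0=7). Cumulative: 61
Frame 6: OPEN (7+1=8). Cumulative: 69
Frame 7: SPARE (0+10=10). 10 + next roll (7) = 17. Cumulative: 86
Frame 8: OPEN (7+0=7). Cumulative: 93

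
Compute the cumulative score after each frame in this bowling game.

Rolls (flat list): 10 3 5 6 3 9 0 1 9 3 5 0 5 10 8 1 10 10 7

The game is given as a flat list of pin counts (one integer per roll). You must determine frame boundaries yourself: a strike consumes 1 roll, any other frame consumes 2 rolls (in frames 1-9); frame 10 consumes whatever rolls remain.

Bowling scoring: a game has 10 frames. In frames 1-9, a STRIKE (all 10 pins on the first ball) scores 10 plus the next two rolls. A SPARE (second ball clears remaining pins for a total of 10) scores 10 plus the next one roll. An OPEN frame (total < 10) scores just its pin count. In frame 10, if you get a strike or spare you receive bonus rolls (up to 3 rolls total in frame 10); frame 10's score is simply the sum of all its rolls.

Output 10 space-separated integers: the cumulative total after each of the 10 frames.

Answer: 18 26 35 44 57 65 70 89 98 125

Derivation:
Frame 1: STRIKE. 10 + next two rolls (3+5) = 18. Cumulative: 18
Frame 2: OPEN (3+5=8). Cumulative: 26
Frame 3: OPEN (6+3=9). Cumulative: 35
Frame 4: OPEN (9+0=9). Cumulative: 44
Frame 5: SPARE (1+9=10). 10 + next roll (3) = 13. Cumulative: 57
Frame 6: OPEN (3+5=8). Cumulative: 65
Frame 7: OPEN (0+5=5). Cumulative: 70
Frame 8: STRIKE. 10 + next two rolls (8+1) = 19. Cumulative: 89
Frame 9: OPEN (8+1=9). Cumulative: 98
Frame 10: STRIKE. Sum of all frame-10 rolls (10+10+7) = 27. Cumulative: 125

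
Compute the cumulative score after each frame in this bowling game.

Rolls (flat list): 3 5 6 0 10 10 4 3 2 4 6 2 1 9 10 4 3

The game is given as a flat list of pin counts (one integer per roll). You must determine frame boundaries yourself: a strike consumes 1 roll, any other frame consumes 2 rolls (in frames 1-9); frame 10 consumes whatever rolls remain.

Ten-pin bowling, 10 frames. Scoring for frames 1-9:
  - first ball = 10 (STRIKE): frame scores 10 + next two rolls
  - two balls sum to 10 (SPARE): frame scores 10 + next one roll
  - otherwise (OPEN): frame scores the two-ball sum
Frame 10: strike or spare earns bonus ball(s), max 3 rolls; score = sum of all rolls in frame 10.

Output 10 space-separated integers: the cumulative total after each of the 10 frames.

Frame 1: OPEN (3+5=8). Cumulative: 8
Frame 2: OPEN (6+0=6). Cumulative: 14
Frame 3: STRIKE. 10 + next two rolls (10+4) = 24. Cumulative: 38
Frame 4: STRIKE. 10 + next two rolls (4+3) = 17. Cumulative: 55
Frame 5: OPEN (4+3=7). Cumulative: 62
Frame 6: OPEN (2+4=6). Cumulative: 68
Frame 7: OPEN (6+2=8). Cumulative: 76
Frame 8: SPARE (1+9=10). 10 + next roll (10) = 20. Cumulative: 96
Frame 9: STRIKE. 10 + next two rolls (4+3) = 17. Cumulative: 113
Frame 10: OPEN. Sum of all frame-10 rolls (4+3) = 7. Cumulative: 120

Answer: 8 14 38 55 62 68 76 96 113 120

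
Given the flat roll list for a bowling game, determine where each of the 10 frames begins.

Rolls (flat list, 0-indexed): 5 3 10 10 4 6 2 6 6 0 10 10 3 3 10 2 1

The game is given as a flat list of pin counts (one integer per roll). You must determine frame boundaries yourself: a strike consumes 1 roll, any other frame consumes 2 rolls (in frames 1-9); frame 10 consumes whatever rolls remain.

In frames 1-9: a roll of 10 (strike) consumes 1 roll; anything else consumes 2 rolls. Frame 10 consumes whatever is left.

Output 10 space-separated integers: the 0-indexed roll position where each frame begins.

Frame 1 starts at roll index 0: rolls=5,3 (sum=8), consumes 2 rolls
Frame 2 starts at roll index 2: roll=10 (strike), consumes 1 roll
Frame 3 starts at roll index 3: roll=10 (strike), consumes 1 roll
Frame 4 starts at roll index 4: rolls=4,6 (sum=10), consumes 2 rolls
Frame 5 starts at roll index 6: rolls=2,6 (sum=8), consumes 2 rolls
Frame 6 starts at roll index 8: rolls=6,0 (sum=6), consumes 2 rolls
Frame 7 starts at roll index 10: roll=10 (strike), consumes 1 roll
Frame 8 starts at roll index 11: roll=10 (strike), consumes 1 roll
Frame 9 starts at roll index 12: rolls=3,3 (sum=6), consumes 2 rolls
Frame 10 starts at roll index 14: 3 remaining rolls

Answer: 0 2 3 4 6 8 10 11 12 14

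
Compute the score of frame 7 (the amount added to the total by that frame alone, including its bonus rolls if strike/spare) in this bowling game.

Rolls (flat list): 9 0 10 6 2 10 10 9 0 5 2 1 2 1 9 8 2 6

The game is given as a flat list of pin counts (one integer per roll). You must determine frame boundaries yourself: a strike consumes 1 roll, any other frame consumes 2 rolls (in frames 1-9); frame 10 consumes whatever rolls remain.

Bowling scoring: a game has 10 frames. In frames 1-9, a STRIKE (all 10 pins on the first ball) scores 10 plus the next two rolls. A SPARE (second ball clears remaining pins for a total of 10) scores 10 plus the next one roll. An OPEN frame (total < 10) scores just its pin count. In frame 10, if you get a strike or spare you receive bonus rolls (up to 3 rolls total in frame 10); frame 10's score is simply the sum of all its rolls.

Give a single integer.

Answer: 7

Derivation:
Frame 1: OPEN (9+0=9). Cumulative: 9
Frame 2: STRIKE. 10 + next two rolls (6+2) = 18. Cumulative: 27
Frame 3: OPEN (6+2=8). Cumulative: 35
Frame 4: STRIKE. 10 + next two rolls (10+9) = 29. Cumulative: 64
Frame 5: STRIKE. 10 + next two rolls (9+0) = 19. Cumulative: 83
Frame 6: OPEN (9+0=9). Cumulative: 92
Frame 7: OPEN (5+2=7). Cumulative: 99
Frame 8: OPEN (1+2=3). Cumulative: 102
Frame 9: SPARE (1+9=10). 10 + next roll (8) = 18. Cumulative: 120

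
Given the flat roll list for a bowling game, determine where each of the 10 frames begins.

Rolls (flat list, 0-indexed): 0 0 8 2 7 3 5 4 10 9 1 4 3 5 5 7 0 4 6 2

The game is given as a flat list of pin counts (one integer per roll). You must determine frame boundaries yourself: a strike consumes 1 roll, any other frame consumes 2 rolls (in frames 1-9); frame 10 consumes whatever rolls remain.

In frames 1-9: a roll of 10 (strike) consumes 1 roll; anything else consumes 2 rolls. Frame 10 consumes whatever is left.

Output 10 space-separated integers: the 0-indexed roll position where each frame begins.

Frame 1 starts at roll index 0: rolls=0,0 (sum=0), consumes 2 rolls
Frame 2 starts at roll index 2: rolls=8,2 (sum=10), consumes 2 rolls
Frame 3 starts at roll index 4: rolls=7,3 (sum=10), consumes 2 rolls
Frame 4 starts at roll index 6: rolls=5,4 (sum=9), consumes 2 rolls
Frame 5 starts at roll index 8: roll=10 (strike), consumes 1 roll
Frame 6 starts at roll index 9: rolls=9,1 (sum=10), consumes 2 rolls
Frame 7 starts at roll index 11: rolls=4,3 (sum=7), consumes 2 rolls
Frame 8 starts at roll index 13: rolls=5,5 (sum=10), consumes 2 rolls
Frame 9 starts at roll index 15: rolls=7,0 (sum=7), consumes 2 rolls
Frame 10 starts at roll index 17: 3 remaining rolls

Answer: 0 2 4 6 8 9 11 13 15 17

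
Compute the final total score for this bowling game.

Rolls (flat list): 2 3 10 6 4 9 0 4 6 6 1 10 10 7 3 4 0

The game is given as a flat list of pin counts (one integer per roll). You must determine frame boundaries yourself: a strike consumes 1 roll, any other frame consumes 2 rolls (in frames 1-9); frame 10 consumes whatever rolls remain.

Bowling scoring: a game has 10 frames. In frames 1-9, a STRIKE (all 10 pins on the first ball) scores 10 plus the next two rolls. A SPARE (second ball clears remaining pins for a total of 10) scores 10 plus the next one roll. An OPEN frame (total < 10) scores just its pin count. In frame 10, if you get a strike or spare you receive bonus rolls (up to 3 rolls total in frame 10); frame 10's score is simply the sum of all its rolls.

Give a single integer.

Answer: 141

Derivation:
Frame 1: OPEN (2+3=5). Cumulative: 5
Frame 2: STRIKE. 10 + next two rolls (6+4) = 20. Cumulative: 25
Frame 3: SPARE (6+4=10). 10 + next roll (9) = 19. Cumulative: 44
Frame 4: OPEN (9+0=9). Cumulative: 53
Frame 5: SPARE (4+6=10). 10 + next roll (6) = 16. Cumulative: 69
Frame 6: OPEN (6+1=7). Cumulative: 76
Frame 7: STRIKE. 10 + next two rolls (10+7) = 27. Cumulative: 103
Frame 8: STRIKE. 10 + next two rolls (7+3) = 20. Cumulative: 123
Frame 9: SPARE (7+3=10). 10 + next roll (4) = 14. Cumulative: 137
Frame 10: OPEN. Sum of all frame-10 rolls (4+0) = 4. Cumulative: 141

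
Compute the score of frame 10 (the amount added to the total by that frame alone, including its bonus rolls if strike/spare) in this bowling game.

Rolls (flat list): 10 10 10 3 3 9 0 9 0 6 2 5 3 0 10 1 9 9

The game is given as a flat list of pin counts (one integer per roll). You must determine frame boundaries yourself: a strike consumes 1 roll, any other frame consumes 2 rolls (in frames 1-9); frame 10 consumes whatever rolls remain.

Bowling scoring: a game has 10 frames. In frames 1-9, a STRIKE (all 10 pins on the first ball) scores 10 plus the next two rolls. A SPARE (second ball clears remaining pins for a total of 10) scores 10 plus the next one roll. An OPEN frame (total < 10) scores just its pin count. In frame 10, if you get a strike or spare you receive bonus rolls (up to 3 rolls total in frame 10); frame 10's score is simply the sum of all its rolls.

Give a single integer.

Answer: 19

Derivation:
Frame 1: STRIKE. 10 + next two rolls (10+10) = 30. Cumulative: 30
Frame 2: STRIKE. 10 + next two rolls (10+3) = 23. Cumulative: 53
Frame 3: STRIKE. 10 + next two rolls (3+3) = 16. Cumulative: 69
Frame 4: OPEN (3+3=6). Cumulative: 75
Frame 5: OPEN (9+0=9). Cumulative: 84
Frame 6: OPEN (9+0=9). Cumulative: 93
Frame 7: OPEN (6+2=8). Cumulative: 101
Frame 8: OPEN (5+3=8). Cumulative: 109
Frame 9: SPARE (0+10=10). 10 + next roll (1) = 11. Cumulative: 120
Frame 10: SPARE. Sum of all frame-10 rolls (1+9+9) = 19. Cumulative: 139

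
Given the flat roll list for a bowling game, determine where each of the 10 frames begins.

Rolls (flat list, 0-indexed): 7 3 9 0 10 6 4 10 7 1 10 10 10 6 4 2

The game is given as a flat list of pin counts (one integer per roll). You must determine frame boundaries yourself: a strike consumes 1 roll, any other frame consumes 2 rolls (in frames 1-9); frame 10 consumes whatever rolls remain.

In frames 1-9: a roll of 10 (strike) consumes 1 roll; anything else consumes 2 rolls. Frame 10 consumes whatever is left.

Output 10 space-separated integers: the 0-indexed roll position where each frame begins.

Answer: 0 2 4 5 7 8 10 11 12 13

Derivation:
Frame 1 starts at roll index 0: rolls=7,3 (sum=10), consumes 2 rolls
Frame 2 starts at roll index 2: rolls=9,0 (sum=9), consumes 2 rolls
Frame 3 starts at roll index 4: roll=10 (strike), consumes 1 roll
Frame 4 starts at roll index 5: rolls=6,4 (sum=10), consumes 2 rolls
Frame 5 starts at roll index 7: roll=10 (strike), consumes 1 roll
Frame 6 starts at roll index 8: rolls=7,1 (sum=8), consumes 2 rolls
Frame 7 starts at roll index 10: roll=10 (strike), consumes 1 roll
Frame 8 starts at roll index 11: roll=10 (strike), consumes 1 roll
Frame 9 starts at roll index 12: roll=10 (strike), consumes 1 roll
Frame 10 starts at roll index 13: 3 remaining rolls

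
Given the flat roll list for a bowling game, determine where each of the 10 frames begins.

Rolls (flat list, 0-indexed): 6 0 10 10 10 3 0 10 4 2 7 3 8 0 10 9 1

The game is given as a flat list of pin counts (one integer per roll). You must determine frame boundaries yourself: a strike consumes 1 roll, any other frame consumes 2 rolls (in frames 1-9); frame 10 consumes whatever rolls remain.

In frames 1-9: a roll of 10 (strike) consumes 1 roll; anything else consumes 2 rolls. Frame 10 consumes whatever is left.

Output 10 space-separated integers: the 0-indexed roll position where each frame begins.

Frame 1 starts at roll index 0: rolls=6,0 (sum=6), consumes 2 rolls
Frame 2 starts at roll index 2: roll=10 (strike), consumes 1 roll
Frame 3 starts at roll index 3: roll=10 (strike), consumes 1 roll
Frame 4 starts at roll index 4: roll=10 (strike), consumes 1 roll
Frame 5 starts at roll index 5: rolls=3,0 (sum=3), consumes 2 rolls
Frame 6 starts at roll index 7: roll=10 (strike), consumes 1 roll
Frame 7 starts at roll index 8: rolls=4,2 (sum=6), consumes 2 rolls
Frame 8 starts at roll index 10: rolls=7,3 (sum=10), consumes 2 rolls
Frame 9 starts at roll index 12: rolls=8,0 (sum=8), consumes 2 rolls
Frame 10 starts at roll index 14: 3 remaining rolls

Answer: 0 2 3 4 5 7 8 10 12 14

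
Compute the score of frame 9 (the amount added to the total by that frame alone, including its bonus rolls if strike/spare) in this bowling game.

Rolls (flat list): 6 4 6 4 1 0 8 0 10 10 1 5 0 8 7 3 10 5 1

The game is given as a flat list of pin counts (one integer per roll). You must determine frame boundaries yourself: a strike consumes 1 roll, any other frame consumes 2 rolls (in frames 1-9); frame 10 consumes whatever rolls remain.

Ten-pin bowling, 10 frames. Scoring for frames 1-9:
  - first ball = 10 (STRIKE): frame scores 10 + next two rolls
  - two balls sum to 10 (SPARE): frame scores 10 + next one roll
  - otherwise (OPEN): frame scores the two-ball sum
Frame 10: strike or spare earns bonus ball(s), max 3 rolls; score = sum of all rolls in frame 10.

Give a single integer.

Answer: 20

Derivation:
Frame 1: SPARE (6+4=10). 10 + next roll (6) = 16. Cumulative: 16
Frame 2: SPARE (6+4=10). 10 + next roll (1) = 11. Cumulative: 27
Frame 3: OPEN (1+0=1). Cumulative: 28
Frame 4: OPEN (8+0=8). Cumulative: 36
Frame 5: STRIKE. 10 + next two rolls (10+1) = 21. Cumulative: 57
Frame 6: STRIKE. 10 + next two rolls (1+5) = 16. Cumulative: 73
Frame 7: OPEN (1+5=6). Cumulative: 79
Frame 8: OPEN (0+8=8). Cumulative: 87
Frame 9: SPARE (7+3=10). 10 + next roll (10) = 20. Cumulative: 107
Frame 10: STRIKE. Sum of all frame-10 rolls (10+5+1) = 16. Cumulative: 123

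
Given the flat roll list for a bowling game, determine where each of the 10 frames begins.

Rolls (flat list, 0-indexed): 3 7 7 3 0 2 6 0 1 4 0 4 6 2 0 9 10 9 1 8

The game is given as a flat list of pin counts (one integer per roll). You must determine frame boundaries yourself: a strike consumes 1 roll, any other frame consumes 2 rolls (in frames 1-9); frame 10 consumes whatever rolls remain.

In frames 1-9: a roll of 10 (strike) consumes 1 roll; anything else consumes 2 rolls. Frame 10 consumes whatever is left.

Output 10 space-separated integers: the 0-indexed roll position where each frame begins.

Frame 1 starts at roll index 0: rolls=3,7 (sum=10), consumes 2 rolls
Frame 2 starts at roll index 2: rolls=7,3 (sum=10), consumes 2 rolls
Frame 3 starts at roll index 4: rolls=0,2 (sum=2), consumes 2 rolls
Frame 4 starts at roll index 6: rolls=6,0 (sum=6), consumes 2 rolls
Frame 5 starts at roll index 8: rolls=1,4 (sum=5), consumes 2 rolls
Frame 6 starts at roll index 10: rolls=0,4 (sum=4), consumes 2 rolls
Frame 7 starts at roll index 12: rolls=6,2 (sum=8), consumes 2 rolls
Frame 8 starts at roll index 14: rolls=0,9 (sum=9), consumes 2 rolls
Frame 9 starts at roll index 16: roll=10 (strike), consumes 1 roll
Frame 10 starts at roll index 17: 3 remaining rolls

Answer: 0 2 4 6 8 10 12 14 16 17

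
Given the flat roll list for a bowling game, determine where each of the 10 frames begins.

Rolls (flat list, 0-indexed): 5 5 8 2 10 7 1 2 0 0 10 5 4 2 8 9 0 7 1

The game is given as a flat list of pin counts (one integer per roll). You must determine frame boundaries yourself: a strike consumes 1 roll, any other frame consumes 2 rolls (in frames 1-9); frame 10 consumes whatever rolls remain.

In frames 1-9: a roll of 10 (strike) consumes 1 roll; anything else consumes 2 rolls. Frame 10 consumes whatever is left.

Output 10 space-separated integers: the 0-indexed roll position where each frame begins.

Answer: 0 2 4 5 7 9 11 13 15 17

Derivation:
Frame 1 starts at roll index 0: rolls=5,5 (sum=10), consumes 2 rolls
Frame 2 starts at roll index 2: rolls=8,2 (sum=10), consumes 2 rolls
Frame 3 starts at roll index 4: roll=10 (strike), consumes 1 roll
Frame 4 starts at roll index 5: rolls=7,1 (sum=8), consumes 2 rolls
Frame 5 starts at roll index 7: rolls=2,0 (sum=2), consumes 2 rolls
Frame 6 starts at roll index 9: rolls=0,10 (sum=10), consumes 2 rolls
Frame 7 starts at roll index 11: rolls=5,4 (sum=9), consumes 2 rolls
Frame 8 starts at roll index 13: rolls=2,8 (sum=10), consumes 2 rolls
Frame 9 starts at roll index 15: rolls=9,0 (sum=9), consumes 2 rolls
Frame 10 starts at roll index 17: 2 remaining rolls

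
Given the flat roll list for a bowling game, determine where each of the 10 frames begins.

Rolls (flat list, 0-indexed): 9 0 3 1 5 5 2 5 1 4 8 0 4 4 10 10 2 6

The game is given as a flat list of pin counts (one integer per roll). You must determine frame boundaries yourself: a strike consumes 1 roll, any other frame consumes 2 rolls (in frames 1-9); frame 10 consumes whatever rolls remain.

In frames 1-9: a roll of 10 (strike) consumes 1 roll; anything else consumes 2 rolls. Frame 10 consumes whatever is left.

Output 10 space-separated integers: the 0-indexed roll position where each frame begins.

Frame 1 starts at roll index 0: rolls=9,0 (sum=9), consumes 2 rolls
Frame 2 starts at roll index 2: rolls=3,1 (sum=4), consumes 2 rolls
Frame 3 starts at roll index 4: rolls=5,5 (sum=10), consumes 2 rolls
Frame 4 starts at roll index 6: rolls=2,5 (sum=7), consumes 2 rolls
Frame 5 starts at roll index 8: rolls=1,4 (sum=5), consumes 2 rolls
Frame 6 starts at roll index 10: rolls=8,0 (sum=8), consumes 2 rolls
Frame 7 starts at roll index 12: rolls=4,4 (sum=8), consumes 2 rolls
Frame 8 starts at roll index 14: roll=10 (strike), consumes 1 roll
Frame 9 starts at roll index 15: roll=10 (strike), consumes 1 roll
Frame 10 starts at roll index 16: 2 remaining rolls

Answer: 0 2 4 6 8 10 12 14 15 16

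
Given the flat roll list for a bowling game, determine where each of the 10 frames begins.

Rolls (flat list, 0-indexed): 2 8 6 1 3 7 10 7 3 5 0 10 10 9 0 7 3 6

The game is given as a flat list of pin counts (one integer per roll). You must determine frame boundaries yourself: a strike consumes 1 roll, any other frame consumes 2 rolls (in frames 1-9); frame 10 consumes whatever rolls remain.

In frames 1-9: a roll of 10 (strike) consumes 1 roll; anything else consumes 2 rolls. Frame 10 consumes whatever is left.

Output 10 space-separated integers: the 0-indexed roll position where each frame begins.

Answer: 0 2 4 6 7 9 11 12 13 15

Derivation:
Frame 1 starts at roll index 0: rolls=2,8 (sum=10), consumes 2 rolls
Frame 2 starts at roll index 2: rolls=6,1 (sum=7), consumes 2 rolls
Frame 3 starts at roll index 4: rolls=3,7 (sum=10), consumes 2 rolls
Frame 4 starts at roll index 6: roll=10 (strike), consumes 1 roll
Frame 5 starts at roll index 7: rolls=7,3 (sum=10), consumes 2 rolls
Frame 6 starts at roll index 9: rolls=5,0 (sum=5), consumes 2 rolls
Frame 7 starts at roll index 11: roll=10 (strike), consumes 1 roll
Frame 8 starts at roll index 12: roll=10 (strike), consumes 1 roll
Frame 9 starts at roll index 13: rolls=9,0 (sum=9), consumes 2 rolls
Frame 10 starts at roll index 15: 3 remaining rolls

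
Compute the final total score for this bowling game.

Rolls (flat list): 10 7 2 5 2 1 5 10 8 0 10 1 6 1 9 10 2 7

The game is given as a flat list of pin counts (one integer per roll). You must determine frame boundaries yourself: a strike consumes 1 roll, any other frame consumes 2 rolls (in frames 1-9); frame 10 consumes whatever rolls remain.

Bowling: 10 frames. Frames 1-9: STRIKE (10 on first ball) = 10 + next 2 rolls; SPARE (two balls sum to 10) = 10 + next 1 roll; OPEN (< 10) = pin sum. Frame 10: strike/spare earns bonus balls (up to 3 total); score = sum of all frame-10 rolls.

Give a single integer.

Frame 1: STRIKE. 10 + next two rolls (7+2) = 19. Cumulative: 19
Frame 2: OPEN (7+2=9). Cumulative: 28
Frame 3: OPEN (5+2=7). Cumulative: 35
Frame 4: OPEN (1+5=6). Cumulative: 41
Frame 5: STRIKE. 10 + next two rolls (8+0) = 18. Cumulative: 59
Frame 6: OPEN (8+0=8). Cumulative: 67
Frame 7: STRIKE. 10 + next two rolls (1+6) = 17. Cumulative: 84
Frame 8: OPEN (1+6=7). Cumulative: 91
Frame 9: SPARE (1+9=10). 10 + next roll (10) = 20. Cumulative: 111
Frame 10: STRIKE. Sum of all frame-10 rolls (10+2+7) = 19. Cumulative: 130

Answer: 130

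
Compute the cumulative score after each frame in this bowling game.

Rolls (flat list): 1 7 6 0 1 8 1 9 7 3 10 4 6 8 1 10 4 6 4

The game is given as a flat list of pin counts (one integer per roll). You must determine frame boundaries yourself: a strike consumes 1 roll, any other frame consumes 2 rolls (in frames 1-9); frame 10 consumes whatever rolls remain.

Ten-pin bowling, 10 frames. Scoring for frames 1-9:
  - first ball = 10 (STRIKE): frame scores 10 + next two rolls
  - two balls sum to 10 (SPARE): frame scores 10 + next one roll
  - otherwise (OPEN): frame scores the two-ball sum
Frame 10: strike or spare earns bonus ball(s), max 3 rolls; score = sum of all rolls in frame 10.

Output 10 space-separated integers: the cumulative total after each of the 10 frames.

Answer: 8 14 23 40 60 80 98 107 127 141

Derivation:
Frame 1: OPEN (1+7=8). Cumulative: 8
Frame 2: OPEN (6+0=6). Cumulative: 14
Frame 3: OPEN (1+8=9). Cumulative: 23
Frame 4: SPARE (1+9=10). 10 + next roll (7) = 17. Cumulative: 40
Frame 5: SPARE (7+3=10). 10 + next roll (10) = 20. Cumulative: 60
Frame 6: STRIKE. 10 + next two rolls (4+6) = 20. Cumulative: 80
Frame 7: SPARE (4+6=10). 10 + next roll (8) = 18. Cumulative: 98
Frame 8: OPEN (8+1=9). Cumulative: 107
Frame 9: STRIKE. 10 + next two rolls (4+6) = 20. Cumulative: 127
Frame 10: SPARE. Sum of all frame-10 rolls (4+6+4) = 14. Cumulative: 141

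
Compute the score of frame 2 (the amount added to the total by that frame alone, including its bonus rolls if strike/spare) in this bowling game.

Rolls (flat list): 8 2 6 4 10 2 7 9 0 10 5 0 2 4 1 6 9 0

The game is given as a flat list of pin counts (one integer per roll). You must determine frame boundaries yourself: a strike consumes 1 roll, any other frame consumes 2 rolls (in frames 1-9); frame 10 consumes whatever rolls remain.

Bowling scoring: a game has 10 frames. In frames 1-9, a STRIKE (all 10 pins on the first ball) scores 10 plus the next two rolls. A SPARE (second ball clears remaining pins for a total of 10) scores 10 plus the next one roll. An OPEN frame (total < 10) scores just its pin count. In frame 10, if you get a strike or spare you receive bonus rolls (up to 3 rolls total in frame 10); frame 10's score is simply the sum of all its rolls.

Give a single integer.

Frame 1: SPARE (8+2=10). 10 + next roll (6) = 16. Cumulative: 16
Frame 2: SPARE (6+4=10). 10 + next roll (10) = 20. Cumulative: 36
Frame 3: STRIKE. 10 + next two rolls (2+7) = 19. Cumulative: 55
Frame 4: OPEN (2+7=9). Cumulative: 64

Answer: 20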